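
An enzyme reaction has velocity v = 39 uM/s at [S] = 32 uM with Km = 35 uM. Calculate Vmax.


Vmax = v * (Km + [S]) / [S]
Vmax = 39 * (35 + 32) / 32
Vmax = 81.6562 uM/s

81.6562 uM/s


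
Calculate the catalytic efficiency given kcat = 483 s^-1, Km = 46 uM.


Catalytic efficiency = kcat / Km
= 483 / 46
= 10.5 uM^-1*s^-1

10.5 uM^-1*s^-1


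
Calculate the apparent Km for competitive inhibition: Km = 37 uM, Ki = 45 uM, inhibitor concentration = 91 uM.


Km_app = Km * (1 + [I]/Ki)
Km_app = 37 * (1 + 91/45)
Km_app = 111.8222 uM

111.8222 uM


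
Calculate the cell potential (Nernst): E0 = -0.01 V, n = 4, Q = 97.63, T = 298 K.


E = E0 - (RT/nF) * ln(Q)
E = -0.01 - (8.314 * 298 / (4 * 96485)) * ln(97.63)
E = -0.0394 V

-0.0394 V


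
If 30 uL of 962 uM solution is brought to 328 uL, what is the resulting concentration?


C2 = C1 * V1 / V2
C2 = 962 * 30 / 328
C2 = 87.9878 uM

87.9878 uM


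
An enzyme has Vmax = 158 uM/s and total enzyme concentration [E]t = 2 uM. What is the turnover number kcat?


kcat = Vmax / [E]t
kcat = 158 / 2
kcat = 79.0 s^-1

79.0 s^-1


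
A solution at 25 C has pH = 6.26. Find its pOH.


pOH = 14 - pH
pOH = 14 - 6.26
pOH = 7.74

7.74


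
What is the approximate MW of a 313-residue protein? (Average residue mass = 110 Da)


MW = n_residues * 110 Da
MW = 313 * 110
MW = 34430 Da

34430 Da


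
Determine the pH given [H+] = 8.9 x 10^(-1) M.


pH = -log10([H+])
pH = -log10(8.9 x 10^(-1))
pH = 0.0506

0.0506


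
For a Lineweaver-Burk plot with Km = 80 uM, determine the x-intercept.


x-intercept = -1/Km
= -1/80
= -0.0125 1/uM

-0.0125 1/uM


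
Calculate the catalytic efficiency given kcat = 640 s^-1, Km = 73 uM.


Catalytic efficiency = kcat / Km
= 640 / 73
= 8.7671 uM^-1*s^-1

8.7671 uM^-1*s^-1


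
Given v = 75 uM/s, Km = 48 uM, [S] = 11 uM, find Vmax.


Vmax = v * (Km + [S]) / [S]
Vmax = 75 * (48 + 11) / 11
Vmax = 402.2727 uM/s

402.2727 uM/s


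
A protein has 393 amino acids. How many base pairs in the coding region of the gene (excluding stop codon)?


Each amino acid = 1 codon = 3 bp
bp = 393 * 3 = 1179 bp

1179 bp


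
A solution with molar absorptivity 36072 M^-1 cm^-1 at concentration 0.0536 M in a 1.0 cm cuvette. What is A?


A = epsilon * c * l
A = 36072 * 0.0536 * 1.0
A = 1933.4592

1933.4592


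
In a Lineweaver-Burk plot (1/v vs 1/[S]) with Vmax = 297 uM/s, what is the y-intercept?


y-intercept = 1/Vmax
= 1/297
= 0.0034 s/uM

0.0034 s/uM


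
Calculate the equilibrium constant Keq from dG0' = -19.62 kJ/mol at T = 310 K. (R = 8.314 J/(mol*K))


Keq = exp(-dG0 * 1000 / (R * T))
Keq = exp(-(-19.62) * 1000 / (8.314 * 310))
Keq = 2023.3295

2023.3295


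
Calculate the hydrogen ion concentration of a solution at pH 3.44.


[H+] = 10^(-pH)
[H+] = 10^(-3.44)
[H+] = 3.631e-04 M

3.631e-04 M


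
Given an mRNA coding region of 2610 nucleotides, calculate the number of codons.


codons = nucleotides / 3
codons = 2610 / 3 = 870

870


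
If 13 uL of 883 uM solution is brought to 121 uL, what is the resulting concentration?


C2 = C1 * V1 / V2
C2 = 883 * 13 / 121
C2 = 94.8678 uM

94.8678 uM


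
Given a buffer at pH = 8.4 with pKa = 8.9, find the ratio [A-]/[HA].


[A-]/[HA] = 10^(pH - pKa)
= 10^(8.4 - 8.9)
= 0.3162

0.3162


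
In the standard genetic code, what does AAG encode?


Standard genetic code lookup.
Codon AAG -> Lys

Lys


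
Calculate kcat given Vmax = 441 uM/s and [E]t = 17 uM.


kcat = Vmax / [E]t
kcat = 441 / 17
kcat = 25.9412 s^-1

25.9412 s^-1


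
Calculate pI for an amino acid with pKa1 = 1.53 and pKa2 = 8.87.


pI = (pKa1 + pKa2) / 2
pI = (1.53 + 8.87) / 2
pI = 5.2

5.2


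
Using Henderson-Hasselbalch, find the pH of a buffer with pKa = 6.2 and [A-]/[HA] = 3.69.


pH = pKa + log10([A-]/[HA])
pH = 6.2 + log10(3.69)
pH = 6.767

6.767


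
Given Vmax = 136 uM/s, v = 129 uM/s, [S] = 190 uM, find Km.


Km = [S] * (Vmax - v) / v
Km = 190 * (136 - 129) / 129
Km = 10.3101 uM

10.3101 uM


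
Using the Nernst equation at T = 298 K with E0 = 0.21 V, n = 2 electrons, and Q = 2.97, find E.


E = E0 - (RT/nF) * ln(Q)
E = 0.21 - (8.314 * 298 / (2 * 96485)) * ln(2.97)
E = 0.196 V

0.196 V


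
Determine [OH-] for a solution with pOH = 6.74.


[OH-] = 10^(-pOH)
[OH-] = 10^(-6.74)
[OH-] = 1.820e-07 M

1.820e-07 M


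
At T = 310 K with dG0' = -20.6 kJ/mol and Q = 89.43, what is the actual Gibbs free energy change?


dG = dG0' + RT * ln(Q) / 1000
dG = -20.6 + 8.314 * 310 * ln(89.43) / 1000
dG = -9.0188 kJ/mol

-9.0188 kJ/mol


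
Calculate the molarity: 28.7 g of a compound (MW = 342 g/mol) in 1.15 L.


C = (mass / MW) / volume
C = (28.7 / 342) / 1.15
C = 0.073 M

0.073 M


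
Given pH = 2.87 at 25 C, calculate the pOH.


pOH = 14 - pH
pOH = 14 - 2.87
pOH = 11.13

11.13


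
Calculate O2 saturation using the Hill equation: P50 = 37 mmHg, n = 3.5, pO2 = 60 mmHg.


Y = pO2^n / (P50^n + pO2^n)
Y = 60^3.5 / (37^3.5 + 60^3.5)
Y = 84.45%

84.45%


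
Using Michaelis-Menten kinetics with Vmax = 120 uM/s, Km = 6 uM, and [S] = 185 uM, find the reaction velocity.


v = Vmax * [S] / (Km + [S])
v = 120 * 185 / (6 + 185)
v = 116.2304 uM/s

116.2304 uM/s


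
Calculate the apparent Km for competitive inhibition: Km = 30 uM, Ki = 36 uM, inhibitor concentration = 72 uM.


Km_app = Km * (1 + [I]/Ki)
Km_app = 30 * (1 + 72/36)
Km_app = 90.0 uM

90.0 uM


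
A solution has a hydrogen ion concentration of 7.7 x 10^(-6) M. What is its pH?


pH = -log10([H+])
pH = -log10(7.7 x 10^(-6))
pH = 5.1135

5.1135


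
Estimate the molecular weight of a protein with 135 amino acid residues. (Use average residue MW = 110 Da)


MW = n_residues * 110 Da
MW = 135 * 110
MW = 14850 Da

14850 Da


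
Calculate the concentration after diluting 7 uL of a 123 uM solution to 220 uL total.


C2 = C1 * V1 / V2
C2 = 123 * 7 / 220
C2 = 3.9136 uM

3.9136 uM


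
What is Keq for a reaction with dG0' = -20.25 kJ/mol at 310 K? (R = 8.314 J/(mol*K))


Keq = exp(-dG0 * 1000 / (R * T))
Keq = exp(-(-20.25) * 1000 / (8.314 * 310))
Keq = 2583.5967

2583.5967


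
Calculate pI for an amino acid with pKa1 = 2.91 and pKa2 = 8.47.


pI = (pKa1 + pKa2) / 2
pI = (2.91 + 8.47) / 2
pI = 5.69

5.69


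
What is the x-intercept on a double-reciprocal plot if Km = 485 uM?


x-intercept = -1/Km
= -1/485
= -0.0021 1/uM

-0.0021 1/uM


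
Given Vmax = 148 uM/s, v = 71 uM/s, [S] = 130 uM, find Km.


Km = [S] * (Vmax - v) / v
Km = 130 * (148 - 71) / 71
Km = 140.9859 uM

140.9859 uM


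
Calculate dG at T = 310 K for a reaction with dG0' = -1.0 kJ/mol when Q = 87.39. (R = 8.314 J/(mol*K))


dG = dG0' + RT * ln(Q) / 1000
dG = -1.0 + 8.314 * 310 * ln(87.39) / 1000
dG = 10.5217 kJ/mol

10.5217 kJ/mol


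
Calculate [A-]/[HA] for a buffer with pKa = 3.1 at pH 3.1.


[A-]/[HA] = 10^(pH - pKa)
= 10^(3.1 - 3.1)
= 1.0

1.0


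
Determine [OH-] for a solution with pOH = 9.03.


[OH-] = 10^(-pOH)
[OH-] = 10^(-9.03)
[OH-] = 9.333e-10 M

9.333e-10 M


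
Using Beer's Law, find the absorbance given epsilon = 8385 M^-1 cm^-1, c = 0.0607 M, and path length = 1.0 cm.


A = epsilon * c * l
A = 8385 * 0.0607 * 1.0
A = 508.9695

508.9695


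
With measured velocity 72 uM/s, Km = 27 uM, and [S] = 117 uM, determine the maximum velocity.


Vmax = v * (Km + [S]) / [S]
Vmax = 72 * (27 + 117) / 117
Vmax = 88.6154 uM/s

88.6154 uM/s


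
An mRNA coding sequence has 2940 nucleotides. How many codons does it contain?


codons = nucleotides / 3
codons = 2940 / 3 = 980

980


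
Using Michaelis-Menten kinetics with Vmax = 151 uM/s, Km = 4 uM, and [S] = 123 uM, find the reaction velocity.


v = Vmax * [S] / (Km + [S])
v = 151 * 123 / (4 + 123)
v = 146.2441 uM/s

146.2441 uM/s


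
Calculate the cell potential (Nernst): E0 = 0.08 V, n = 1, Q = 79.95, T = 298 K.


E = E0 - (RT/nF) * ln(Q)
E = 0.08 - (8.314 * 298 / (1 * 96485)) * ln(79.95)
E = -0.0325 V

-0.0325 V


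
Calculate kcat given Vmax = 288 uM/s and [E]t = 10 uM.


kcat = Vmax / [E]t
kcat = 288 / 10
kcat = 28.8 s^-1

28.8 s^-1


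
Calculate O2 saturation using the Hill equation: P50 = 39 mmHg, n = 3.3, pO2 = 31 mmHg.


Y = pO2^n / (P50^n + pO2^n)
Y = 31^3.3 / (39^3.3 + 31^3.3)
Y = 31.92%

31.92%


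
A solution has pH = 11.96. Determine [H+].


[H+] = 10^(-pH)
[H+] = 10^(-11.96)
[H+] = 1.096e-12 M

1.096e-12 M


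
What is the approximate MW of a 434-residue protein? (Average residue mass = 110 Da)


MW = n_residues * 110 Da
MW = 434 * 110
MW = 47740 Da

47740 Da


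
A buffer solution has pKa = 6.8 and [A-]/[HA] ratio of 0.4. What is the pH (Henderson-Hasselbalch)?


pH = pKa + log10([A-]/[HA])
pH = 6.8 + log10(0.4)
pH = 6.4021

6.4021


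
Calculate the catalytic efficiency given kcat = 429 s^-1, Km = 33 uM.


Catalytic efficiency = kcat / Km
= 429 / 33
= 13.0 uM^-1*s^-1

13.0 uM^-1*s^-1


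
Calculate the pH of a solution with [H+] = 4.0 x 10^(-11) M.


pH = -log10([H+])
pH = -log10(4.0 x 10^(-11))
pH = 10.3979

10.3979


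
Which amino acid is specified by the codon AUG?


Standard genetic code lookup.
Codon AUG -> Met (start)

Met (start)


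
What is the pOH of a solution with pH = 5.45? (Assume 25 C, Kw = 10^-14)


pOH = 14 - pH
pOH = 14 - 5.45
pOH = 8.55

8.55


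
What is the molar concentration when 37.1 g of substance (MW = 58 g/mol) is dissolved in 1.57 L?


C = (mass / MW) / volume
C = (37.1 / 58) / 1.57
C = 0.4074 M

0.4074 M


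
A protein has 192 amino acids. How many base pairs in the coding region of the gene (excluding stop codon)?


Each amino acid = 1 codon = 3 bp
bp = 192 * 3 = 576 bp

576 bp


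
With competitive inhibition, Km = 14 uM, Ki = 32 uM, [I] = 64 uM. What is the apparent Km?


Km_app = Km * (1 + [I]/Ki)
Km_app = 14 * (1 + 64/32)
Km_app = 42.0 uM

42.0 uM


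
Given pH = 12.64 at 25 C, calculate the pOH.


pOH = 14 - pH
pOH = 14 - 12.64
pOH = 1.36

1.36


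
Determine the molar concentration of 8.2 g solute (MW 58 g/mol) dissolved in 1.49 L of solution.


C = (mass / MW) / volume
C = (8.2 / 58) / 1.49
C = 0.0949 M

0.0949 M


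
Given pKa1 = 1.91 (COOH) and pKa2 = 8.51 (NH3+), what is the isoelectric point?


pI = (pKa1 + pKa2) / 2
pI = (1.91 + 8.51) / 2
pI = 5.21

5.21


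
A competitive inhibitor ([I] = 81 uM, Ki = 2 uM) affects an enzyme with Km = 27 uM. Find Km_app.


Km_app = Km * (1 + [I]/Ki)
Km_app = 27 * (1 + 81/2)
Km_app = 1120.5 uM

1120.5 uM


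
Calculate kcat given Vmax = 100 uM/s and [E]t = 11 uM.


kcat = Vmax / [E]t
kcat = 100 / 11
kcat = 9.0909 s^-1

9.0909 s^-1


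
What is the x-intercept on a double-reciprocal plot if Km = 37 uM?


x-intercept = -1/Km
= -1/37
= -0.027 1/uM

-0.027 1/uM


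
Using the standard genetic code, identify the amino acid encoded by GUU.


Standard genetic code lookup.
Codon GUU -> Val

Val


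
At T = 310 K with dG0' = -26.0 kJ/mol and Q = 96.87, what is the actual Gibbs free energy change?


dG = dG0' + RT * ln(Q) / 1000
dG = -26.0 + 8.314 * 310 * ln(96.87) / 1000
dG = -14.2129 kJ/mol

-14.2129 kJ/mol


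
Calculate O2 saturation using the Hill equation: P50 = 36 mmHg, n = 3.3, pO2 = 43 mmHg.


Y = pO2^n / (P50^n + pO2^n)
Y = 43^3.3 / (36^3.3 + 43^3.3)
Y = 64.25%

64.25%


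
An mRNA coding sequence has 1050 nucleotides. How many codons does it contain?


codons = nucleotides / 3
codons = 1050 / 3 = 350

350


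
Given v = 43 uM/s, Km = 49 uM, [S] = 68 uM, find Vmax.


Vmax = v * (Km + [S]) / [S]
Vmax = 43 * (49 + 68) / 68
Vmax = 73.9853 uM/s

73.9853 uM/s


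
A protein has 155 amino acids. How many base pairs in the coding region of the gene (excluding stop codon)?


Each amino acid = 1 codon = 3 bp
bp = 155 * 3 = 465 bp

465 bp


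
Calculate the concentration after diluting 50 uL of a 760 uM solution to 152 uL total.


C2 = C1 * V1 / V2
C2 = 760 * 50 / 152
C2 = 250.0 uM

250.0 uM


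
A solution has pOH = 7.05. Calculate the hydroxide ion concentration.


[OH-] = 10^(-pOH)
[OH-] = 10^(-7.05)
[OH-] = 8.913e-08 M

8.913e-08 M


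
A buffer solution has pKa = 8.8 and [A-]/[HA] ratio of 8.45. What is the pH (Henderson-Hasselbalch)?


pH = pKa + log10([A-]/[HA])
pH = 8.8 + log10(8.45)
pH = 9.7269

9.7269


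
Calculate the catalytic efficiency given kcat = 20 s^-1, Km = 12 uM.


Catalytic efficiency = kcat / Km
= 20 / 12
= 1.6667 uM^-1*s^-1

1.6667 uM^-1*s^-1


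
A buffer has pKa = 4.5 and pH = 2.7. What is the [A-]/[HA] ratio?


[A-]/[HA] = 10^(pH - pKa)
= 10^(2.7 - 4.5)
= 0.0158

0.0158


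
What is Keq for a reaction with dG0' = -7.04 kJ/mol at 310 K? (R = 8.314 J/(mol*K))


Keq = exp(-dG0 * 1000 / (R * T))
Keq = exp(-(-7.04) * 1000 / (8.314 * 310))
Keq = 15.3559

15.3559


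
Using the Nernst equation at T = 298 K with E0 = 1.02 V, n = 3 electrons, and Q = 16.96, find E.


E = E0 - (RT/nF) * ln(Q)
E = 1.02 - (8.314 * 298 / (3 * 96485)) * ln(16.96)
E = 0.9958 V

0.9958 V


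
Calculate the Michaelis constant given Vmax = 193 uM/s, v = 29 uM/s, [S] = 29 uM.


Km = [S] * (Vmax - v) / v
Km = 29 * (193 - 29) / 29
Km = 164.0 uM

164.0 uM


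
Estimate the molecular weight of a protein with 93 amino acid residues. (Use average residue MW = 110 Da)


MW = n_residues * 110 Da
MW = 93 * 110
MW = 10230 Da

10230 Da


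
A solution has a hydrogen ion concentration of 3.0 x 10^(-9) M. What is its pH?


pH = -log10([H+])
pH = -log10(3.0 x 10^(-9))
pH = 8.5229

8.5229


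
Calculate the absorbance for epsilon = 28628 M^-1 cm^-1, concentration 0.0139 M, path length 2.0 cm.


A = epsilon * c * l
A = 28628 * 0.0139 * 2.0
A = 795.8584

795.8584


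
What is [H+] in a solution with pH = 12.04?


[H+] = 10^(-pH)
[H+] = 10^(-12.04)
[H+] = 9.120e-13 M

9.120e-13 M


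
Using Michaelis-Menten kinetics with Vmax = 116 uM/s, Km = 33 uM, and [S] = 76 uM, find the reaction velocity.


v = Vmax * [S] / (Km + [S])
v = 116 * 76 / (33 + 76)
v = 80.8807 uM/s

80.8807 uM/s


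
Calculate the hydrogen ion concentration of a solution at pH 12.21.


[H+] = 10^(-pH)
[H+] = 10^(-12.21)
[H+] = 6.166e-13 M

6.166e-13 M


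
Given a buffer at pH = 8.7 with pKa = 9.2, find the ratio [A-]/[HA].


[A-]/[HA] = 10^(pH - pKa)
= 10^(8.7 - 9.2)
= 0.3162

0.3162


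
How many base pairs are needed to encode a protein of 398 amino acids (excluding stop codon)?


Each amino acid = 1 codon = 3 bp
bp = 398 * 3 = 1194 bp

1194 bp


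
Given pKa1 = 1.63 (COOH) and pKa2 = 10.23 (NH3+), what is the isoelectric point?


pI = (pKa1 + pKa2) / 2
pI = (1.63 + 10.23) / 2
pI = 5.93

5.93


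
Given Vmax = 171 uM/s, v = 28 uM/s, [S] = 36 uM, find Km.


Km = [S] * (Vmax - v) / v
Km = 36 * (171 - 28) / 28
Km = 183.8571 uM

183.8571 uM


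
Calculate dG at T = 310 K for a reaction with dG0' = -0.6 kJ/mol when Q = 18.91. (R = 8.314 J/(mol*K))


dG = dG0' + RT * ln(Q) / 1000
dG = -0.6 + 8.314 * 310 * ln(18.91) / 1000
dG = 6.9766 kJ/mol

6.9766 kJ/mol


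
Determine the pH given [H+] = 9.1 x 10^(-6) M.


pH = -log10([H+])
pH = -log10(9.1 x 10^(-6))
pH = 5.041

5.041


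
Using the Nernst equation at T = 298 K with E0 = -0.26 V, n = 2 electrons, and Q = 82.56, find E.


E = E0 - (RT/nF) * ln(Q)
E = -0.26 - (8.314 * 298 / (2 * 96485)) * ln(82.56)
E = -0.3167 V

-0.3167 V


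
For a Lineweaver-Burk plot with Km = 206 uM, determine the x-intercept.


x-intercept = -1/Km
= -1/206
= -0.0049 1/uM

-0.0049 1/uM


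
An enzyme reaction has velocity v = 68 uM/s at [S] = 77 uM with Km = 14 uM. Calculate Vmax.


Vmax = v * (Km + [S]) / [S]
Vmax = 68 * (14 + 77) / 77
Vmax = 80.3636 uM/s

80.3636 uM/s


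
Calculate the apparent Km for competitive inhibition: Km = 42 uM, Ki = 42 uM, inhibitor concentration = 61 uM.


Km_app = Km * (1 + [I]/Ki)
Km_app = 42 * (1 + 61/42)
Km_app = 103.0 uM

103.0 uM


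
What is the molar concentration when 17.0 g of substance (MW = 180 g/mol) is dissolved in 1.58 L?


C = (mass / MW) / volume
C = (17.0 / 180) / 1.58
C = 0.0598 M

0.0598 M


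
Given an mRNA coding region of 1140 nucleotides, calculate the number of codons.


codons = nucleotides / 3
codons = 1140 / 3 = 380

380


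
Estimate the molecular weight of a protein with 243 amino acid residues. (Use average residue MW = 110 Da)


MW = n_residues * 110 Da
MW = 243 * 110
MW = 26730 Da

26730 Da


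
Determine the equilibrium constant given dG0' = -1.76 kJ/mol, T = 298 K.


Keq = exp(-dG0 * 1000 / (R * T))
Keq = exp(-(-1.76) * 1000 / (8.314 * 298))
Keq = 2.0347

2.0347


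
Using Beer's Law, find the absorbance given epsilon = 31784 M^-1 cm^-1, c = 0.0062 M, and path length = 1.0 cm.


A = epsilon * c * l
A = 31784 * 0.0062 * 1.0
A = 197.0608

197.0608


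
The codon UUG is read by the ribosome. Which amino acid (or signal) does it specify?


Standard genetic code lookup.
Codon UUG -> Leu

Leu


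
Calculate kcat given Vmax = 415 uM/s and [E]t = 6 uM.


kcat = Vmax / [E]t
kcat = 415 / 6
kcat = 69.1667 s^-1

69.1667 s^-1


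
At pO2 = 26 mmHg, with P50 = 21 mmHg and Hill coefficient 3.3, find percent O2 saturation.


Y = pO2^n / (P50^n + pO2^n)
Y = 26^3.3 / (21^3.3 + 26^3.3)
Y = 66.92%

66.92%


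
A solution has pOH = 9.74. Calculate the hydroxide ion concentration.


[OH-] = 10^(-pOH)
[OH-] = 10^(-9.74)
[OH-] = 1.820e-10 M

1.820e-10 M


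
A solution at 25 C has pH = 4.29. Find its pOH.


pOH = 14 - pH
pOH = 14 - 4.29
pOH = 9.71

9.71


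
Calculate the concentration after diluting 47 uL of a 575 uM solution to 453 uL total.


C2 = C1 * V1 / V2
C2 = 575 * 47 / 453
C2 = 59.6578 uM

59.6578 uM


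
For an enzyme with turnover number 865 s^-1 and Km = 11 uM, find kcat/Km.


Catalytic efficiency = kcat / Km
= 865 / 11
= 78.6364 uM^-1*s^-1

78.6364 uM^-1*s^-1


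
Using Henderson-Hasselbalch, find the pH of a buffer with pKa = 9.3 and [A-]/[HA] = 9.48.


pH = pKa + log10([A-]/[HA])
pH = 9.3 + log10(9.48)
pH = 10.2768

10.2768


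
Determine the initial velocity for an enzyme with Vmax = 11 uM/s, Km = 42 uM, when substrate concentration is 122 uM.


v = Vmax * [S] / (Km + [S])
v = 11 * 122 / (42 + 122)
v = 8.1829 uM/s

8.1829 uM/s


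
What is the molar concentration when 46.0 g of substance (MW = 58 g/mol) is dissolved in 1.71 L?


C = (mass / MW) / volume
C = (46.0 / 58) / 1.71
C = 0.4638 M

0.4638 M


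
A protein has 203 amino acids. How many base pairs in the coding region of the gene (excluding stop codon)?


Each amino acid = 1 codon = 3 bp
bp = 203 * 3 = 609 bp

609 bp


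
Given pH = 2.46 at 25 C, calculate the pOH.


pOH = 14 - pH
pOH = 14 - 2.46
pOH = 11.54

11.54


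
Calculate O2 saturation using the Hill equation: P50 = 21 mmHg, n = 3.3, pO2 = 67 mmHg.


Y = pO2^n / (P50^n + pO2^n)
Y = 67^3.3 / (21^3.3 + 67^3.3)
Y = 97.87%

97.87%


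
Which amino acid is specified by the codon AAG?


Standard genetic code lookup.
Codon AAG -> Lys

Lys


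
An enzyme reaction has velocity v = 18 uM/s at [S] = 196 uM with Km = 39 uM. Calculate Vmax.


Vmax = v * (Km + [S]) / [S]
Vmax = 18 * (39 + 196) / 196
Vmax = 21.5816 uM/s

21.5816 uM/s


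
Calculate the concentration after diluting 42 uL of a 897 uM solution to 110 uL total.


C2 = C1 * V1 / V2
C2 = 897 * 42 / 110
C2 = 342.4909 uM

342.4909 uM


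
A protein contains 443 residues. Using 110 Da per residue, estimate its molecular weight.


MW = n_residues * 110 Da
MW = 443 * 110
MW = 48730 Da

48730 Da


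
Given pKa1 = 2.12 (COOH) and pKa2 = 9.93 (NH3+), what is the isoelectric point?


pI = (pKa1 + pKa2) / 2
pI = (2.12 + 9.93) / 2
pI = 6.025

6.025


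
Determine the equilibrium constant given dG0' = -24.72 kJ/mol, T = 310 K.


Keq = exp(-dG0 * 1000 / (R * T))
Keq = exp(-(-24.72) * 1000 / (8.314 * 310))
Keq = 14636.6515

14636.6515


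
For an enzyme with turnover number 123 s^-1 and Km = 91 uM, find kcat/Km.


Catalytic efficiency = kcat / Km
= 123 / 91
= 1.3516 uM^-1*s^-1

1.3516 uM^-1*s^-1


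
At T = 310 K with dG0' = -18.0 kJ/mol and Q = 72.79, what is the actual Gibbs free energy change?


dG = dG0' + RT * ln(Q) / 1000
dG = -18.0 + 8.314 * 310 * ln(72.79) / 1000
dG = -6.9495 kJ/mol

-6.9495 kJ/mol


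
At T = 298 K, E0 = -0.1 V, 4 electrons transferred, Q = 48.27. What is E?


E = E0 - (RT/nF) * ln(Q)
E = -0.1 - (8.314 * 298 / (4 * 96485)) * ln(48.27)
E = -0.1249 V

-0.1249 V


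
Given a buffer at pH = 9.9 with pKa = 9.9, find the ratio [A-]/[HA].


[A-]/[HA] = 10^(pH - pKa)
= 10^(9.9 - 9.9)
= 1.0

1.0


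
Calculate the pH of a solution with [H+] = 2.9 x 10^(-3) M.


pH = -log10([H+])
pH = -log10(2.9 x 10^(-3))
pH = 2.5376

2.5376


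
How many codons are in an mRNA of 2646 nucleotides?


codons = nucleotides / 3
codons = 2646 / 3 = 882

882


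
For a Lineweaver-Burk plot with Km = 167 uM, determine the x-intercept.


x-intercept = -1/Km
= -1/167
= -0.006 1/uM

-0.006 1/uM


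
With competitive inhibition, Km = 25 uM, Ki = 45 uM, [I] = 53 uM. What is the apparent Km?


Km_app = Km * (1 + [I]/Ki)
Km_app = 25 * (1 + 53/45)
Km_app = 54.4444 uM

54.4444 uM


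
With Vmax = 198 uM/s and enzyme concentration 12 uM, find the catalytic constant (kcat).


kcat = Vmax / [E]t
kcat = 198 / 12
kcat = 16.5 s^-1

16.5 s^-1


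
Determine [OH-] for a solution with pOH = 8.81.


[OH-] = 10^(-pOH)
[OH-] = 10^(-8.81)
[OH-] = 1.549e-09 M

1.549e-09 M


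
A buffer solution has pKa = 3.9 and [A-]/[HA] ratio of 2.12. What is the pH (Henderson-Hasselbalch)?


pH = pKa + log10([A-]/[HA])
pH = 3.9 + log10(2.12)
pH = 4.2263

4.2263


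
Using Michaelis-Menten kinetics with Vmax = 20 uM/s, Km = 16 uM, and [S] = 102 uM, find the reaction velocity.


v = Vmax * [S] / (Km + [S])
v = 20 * 102 / (16 + 102)
v = 17.2881 uM/s

17.2881 uM/s


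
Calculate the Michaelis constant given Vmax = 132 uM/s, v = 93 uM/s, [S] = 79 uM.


Km = [S] * (Vmax - v) / v
Km = 79 * (132 - 93) / 93
Km = 33.129 uM

33.129 uM


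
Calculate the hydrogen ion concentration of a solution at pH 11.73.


[H+] = 10^(-pH)
[H+] = 10^(-11.73)
[H+] = 1.862e-12 M

1.862e-12 M


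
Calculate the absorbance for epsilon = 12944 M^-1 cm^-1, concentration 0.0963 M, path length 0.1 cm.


A = epsilon * c * l
A = 12944 * 0.0963 * 0.1
A = 124.6507

124.6507


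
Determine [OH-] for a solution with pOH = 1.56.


[OH-] = 10^(-pOH)
[OH-] = 10^(-1.56)
[OH-] = 0.0275 M

0.0275 M


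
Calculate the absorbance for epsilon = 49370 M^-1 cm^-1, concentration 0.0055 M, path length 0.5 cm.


A = epsilon * c * l
A = 49370 * 0.0055 * 0.5
A = 135.7675

135.7675


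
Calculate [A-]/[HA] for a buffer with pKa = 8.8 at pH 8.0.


[A-]/[HA] = 10^(pH - pKa)
= 10^(8.0 - 8.8)
= 0.1585

0.1585


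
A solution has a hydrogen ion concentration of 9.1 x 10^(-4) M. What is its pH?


pH = -log10([H+])
pH = -log10(9.1 x 10^(-4))
pH = 3.041

3.041


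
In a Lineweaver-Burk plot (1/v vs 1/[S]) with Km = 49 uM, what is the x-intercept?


x-intercept = -1/Km
= -1/49
= -0.0204 1/uM

-0.0204 1/uM


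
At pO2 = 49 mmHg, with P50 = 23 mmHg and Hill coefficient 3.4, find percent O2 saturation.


Y = pO2^n / (P50^n + pO2^n)
Y = 49^3.4 / (23^3.4 + 49^3.4)
Y = 92.9%

92.9%


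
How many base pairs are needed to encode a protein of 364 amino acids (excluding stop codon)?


Each amino acid = 1 codon = 3 bp
bp = 364 * 3 = 1092 bp

1092 bp


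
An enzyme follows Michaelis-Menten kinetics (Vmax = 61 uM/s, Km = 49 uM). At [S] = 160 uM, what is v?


v = Vmax * [S] / (Km + [S])
v = 61 * 160 / (49 + 160)
v = 46.6986 uM/s

46.6986 uM/s


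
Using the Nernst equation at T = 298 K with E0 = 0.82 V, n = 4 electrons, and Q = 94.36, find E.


E = E0 - (RT/nF) * ln(Q)
E = 0.82 - (8.314 * 298 / (4 * 96485)) * ln(94.36)
E = 0.7908 V

0.7908 V


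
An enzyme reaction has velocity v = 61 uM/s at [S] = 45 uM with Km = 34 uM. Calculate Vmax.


Vmax = v * (Km + [S]) / [S]
Vmax = 61 * (34 + 45) / 45
Vmax = 107.0889 uM/s

107.0889 uM/s


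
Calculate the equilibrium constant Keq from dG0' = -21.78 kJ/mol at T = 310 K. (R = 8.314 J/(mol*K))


Keq = exp(-dG0 * 1000 / (R * T))
Keq = exp(-(-21.78) * 1000 / (8.314 * 310))
Keq = 4677.7527

4677.7527


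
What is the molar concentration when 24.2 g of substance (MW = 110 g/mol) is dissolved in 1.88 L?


C = (mass / MW) / volume
C = (24.2 / 110) / 1.88
C = 0.117 M

0.117 M


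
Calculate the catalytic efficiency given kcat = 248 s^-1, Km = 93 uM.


Catalytic efficiency = kcat / Km
= 248 / 93
= 2.6667 uM^-1*s^-1

2.6667 uM^-1*s^-1


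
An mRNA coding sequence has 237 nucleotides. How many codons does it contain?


codons = nucleotides / 3
codons = 237 / 3 = 79

79


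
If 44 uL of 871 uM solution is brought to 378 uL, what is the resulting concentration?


C2 = C1 * V1 / V2
C2 = 871 * 44 / 378
C2 = 101.3862 uM

101.3862 uM


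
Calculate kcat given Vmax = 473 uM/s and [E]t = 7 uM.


kcat = Vmax / [E]t
kcat = 473 / 7
kcat = 67.5714 s^-1

67.5714 s^-1


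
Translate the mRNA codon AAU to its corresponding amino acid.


Standard genetic code lookup.
Codon AAU -> Asn

Asn


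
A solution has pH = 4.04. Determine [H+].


[H+] = 10^(-pH)
[H+] = 10^(-4.04)
[H+] = 9.120e-05 M

9.120e-05 M


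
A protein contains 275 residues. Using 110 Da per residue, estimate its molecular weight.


MW = n_residues * 110 Da
MW = 275 * 110
MW = 30250 Da

30250 Da


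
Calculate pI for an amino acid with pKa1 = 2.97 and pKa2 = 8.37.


pI = (pKa1 + pKa2) / 2
pI = (2.97 + 8.37) / 2
pI = 5.67

5.67


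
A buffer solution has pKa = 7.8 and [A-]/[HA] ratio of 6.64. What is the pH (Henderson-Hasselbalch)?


pH = pKa + log10([A-]/[HA])
pH = 7.8 + log10(6.64)
pH = 8.6222

8.6222


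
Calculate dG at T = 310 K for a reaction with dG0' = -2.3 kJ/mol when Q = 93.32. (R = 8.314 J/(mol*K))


dG = dG0' + RT * ln(Q) / 1000
dG = -2.3 + 8.314 * 310 * ln(93.32) / 1000
dG = 9.3909 kJ/mol

9.3909 kJ/mol


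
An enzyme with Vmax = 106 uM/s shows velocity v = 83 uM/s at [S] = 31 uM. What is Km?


Km = [S] * (Vmax - v) / v
Km = 31 * (106 - 83) / 83
Km = 8.5904 uM

8.5904 uM


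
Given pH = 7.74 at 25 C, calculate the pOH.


pOH = 14 - pH
pOH = 14 - 7.74
pOH = 6.26

6.26


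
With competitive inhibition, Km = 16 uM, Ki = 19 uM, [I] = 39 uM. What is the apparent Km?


Km_app = Km * (1 + [I]/Ki)
Km_app = 16 * (1 + 39/19)
Km_app = 48.8421 uM

48.8421 uM


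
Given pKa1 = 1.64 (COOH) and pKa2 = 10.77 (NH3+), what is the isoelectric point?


pI = (pKa1 + pKa2) / 2
pI = (1.64 + 10.77) / 2
pI = 6.205

6.205


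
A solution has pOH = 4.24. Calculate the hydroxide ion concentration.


[OH-] = 10^(-pOH)
[OH-] = 10^(-4.24)
[OH-] = 5.754e-05 M

5.754e-05 M


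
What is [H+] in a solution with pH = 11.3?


[H+] = 10^(-pH)
[H+] = 10^(-11.3)
[H+] = 5.012e-12 M

5.012e-12 M


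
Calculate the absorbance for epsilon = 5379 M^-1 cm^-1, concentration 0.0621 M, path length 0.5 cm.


A = epsilon * c * l
A = 5379 * 0.0621 * 0.5
A = 167.018

167.018


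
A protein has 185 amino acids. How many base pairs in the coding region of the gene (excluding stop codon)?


Each amino acid = 1 codon = 3 bp
bp = 185 * 3 = 555 bp

555 bp


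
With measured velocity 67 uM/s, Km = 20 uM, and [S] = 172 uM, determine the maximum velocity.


Vmax = v * (Km + [S]) / [S]
Vmax = 67 * (20 + 172) / 172
Vmax = 74.7907 uM/s

74.7907 uM/s


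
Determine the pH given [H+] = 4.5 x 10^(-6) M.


pH = -log10([H+])
pH = -log10(4.5 x 10^(-6))
pH = 5.3468

5.3468


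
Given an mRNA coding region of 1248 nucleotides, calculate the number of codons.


codons = nucleotides / 3
codons = 1248 / 3 = 416

416


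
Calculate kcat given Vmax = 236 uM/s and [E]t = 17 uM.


kcat = Vmax / [E]t
kcat = 236 / 17
kcat = 13.8824 s^-1

13.8824 s^-1


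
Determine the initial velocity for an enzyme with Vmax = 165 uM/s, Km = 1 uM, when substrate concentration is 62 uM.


v = Vmax * [S] / (Km + [S])
v = 165 * 62 / (1 + 62)
v = 162.381 uM/s

162.381 uM/s


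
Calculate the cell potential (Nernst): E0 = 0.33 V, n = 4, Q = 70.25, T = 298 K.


E = E0 - (RT/nF) * ln(Q)
E = 0.33 - (8.314 * 298 / (4 * 96485)) * ln(70.25)
E = 0.3027 V

0.3027 V


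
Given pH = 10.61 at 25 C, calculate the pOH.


pOH = 14 - pH
pOH = 14 - 10.61
pOH = 3.39

3.39


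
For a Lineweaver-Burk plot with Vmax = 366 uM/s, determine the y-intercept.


y-intercept = 1/Vmax
= 1/366
= 0.0027 s/uM

0.0027 s/uM


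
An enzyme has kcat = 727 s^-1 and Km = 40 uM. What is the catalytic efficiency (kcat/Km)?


Catalytic efficiency = kcat / Km
= 727 / 40
= 18.175 uM^-1*s^-1

18.175 uM^-1*s^-1


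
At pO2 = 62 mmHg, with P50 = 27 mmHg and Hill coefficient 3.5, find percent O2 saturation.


Y = pO2^n / (P50^n + pO2^n)
Y = 62^3.5 / (27^3.5 + 62^3.5)
Y = 94.83%

94.83%


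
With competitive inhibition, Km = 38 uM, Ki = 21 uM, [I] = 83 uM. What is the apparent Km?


Km_app = Km * (1 + [I]/Ki)
Km_app = 38 * (1 + 83/21)
Km_app = 188.1905 uM

188.1905 uM


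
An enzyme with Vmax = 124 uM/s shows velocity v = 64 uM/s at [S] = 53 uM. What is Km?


Km = [S] * (Vmax - v) / v
Km = 53 * (124 - 64) / 64
Km = 49.6875 uM

49.6875 uM


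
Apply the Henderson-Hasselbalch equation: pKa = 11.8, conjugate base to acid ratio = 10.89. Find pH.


pH = pKa + log10([A-]/[HA])
pH = 11.8 + log10(10.89)
pH = 12.837

12.837


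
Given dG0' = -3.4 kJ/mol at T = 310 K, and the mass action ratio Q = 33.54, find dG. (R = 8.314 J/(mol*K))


dG = dG0' + RT * ln(Q) / 1000
dG = -3.4 + 8.314 * 310 * ln(33.54) / 1000
dG = 5.6535 kJ/mol

5.6535 kJ/mol


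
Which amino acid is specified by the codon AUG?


Standard genetic code lookup.
Codon AUG -> Met (start)

Met (start)


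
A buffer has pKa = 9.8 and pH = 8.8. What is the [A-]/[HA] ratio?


[A-]/[HA] = 10^(pH - pKa)
= 10^(8.8 - 9.8)
= 0.1

0.1


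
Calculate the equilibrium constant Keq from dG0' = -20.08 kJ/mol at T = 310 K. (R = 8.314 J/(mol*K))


Keq = exp(-dG0 * 1000 / (R * T))
Keq = exp(-(-20.08) * 1000 / (8.314 * 310))
Keq = 2418.6826

2418.6826


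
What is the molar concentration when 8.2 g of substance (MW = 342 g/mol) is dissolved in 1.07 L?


C = (mass / MW) / volume
C = (8.2 / 342) / 1.07
C = 0.0224 M

0.0224 M


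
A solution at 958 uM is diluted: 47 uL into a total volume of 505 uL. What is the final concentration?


C2 = C1 * V1 / V2
C2 = 958 * 47 / 505
C2 = 89.1604 uM

89.1604 uM


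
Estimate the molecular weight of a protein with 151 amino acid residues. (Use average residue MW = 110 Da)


MW = n_residues * 110 Da
MW = 151 * 110
MW = 16610 Da

16610 Da


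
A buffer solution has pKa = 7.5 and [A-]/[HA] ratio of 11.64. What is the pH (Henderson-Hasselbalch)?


pH = pKa + log10([A-]/[HA])
pH = 7.5 + log10(11.64)
pH = 8.566

8.566


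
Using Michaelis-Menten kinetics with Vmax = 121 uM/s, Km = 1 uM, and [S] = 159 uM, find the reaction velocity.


v = Vmax * [S] / (Km + [S])
v = 121 * 159 / (1 + 159)
v = 120.2438 uM/s

120.2438 uM/s


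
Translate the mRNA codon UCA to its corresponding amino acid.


Standard genetic code lookup.
Codon UCA -> Ser

Ser


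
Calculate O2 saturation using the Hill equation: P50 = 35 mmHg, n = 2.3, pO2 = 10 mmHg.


Y = pO2^n / (P50^n + pO2^n)
Y = 10^2.3 / (35^2.3 + 10^2.3)
Y = 5.31%

5.31%


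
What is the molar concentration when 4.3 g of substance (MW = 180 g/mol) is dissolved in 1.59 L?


C = (mass / MW) / volume
C = (4.3 / 180) / 1.59
C = 0.015 M

0.015 M


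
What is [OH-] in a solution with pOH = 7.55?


[OH-] = 10^(-pOH)
[OH-] = 10^(-7.55)
[OH-] = 2.818e-08 M

2.818e-08 M


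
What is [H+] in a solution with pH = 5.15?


[H+] = 10^(-pH)
[H+] = 10^(-5.15)
[H+] = 7.079e-06 M

7.079e-06 M


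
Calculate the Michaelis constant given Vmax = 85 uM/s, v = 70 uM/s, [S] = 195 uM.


Km = [S] * (Vmax - v) / v
Km = 195 * (85 - 70) / 70
Km = 41.7857 uM

41.7857 uM


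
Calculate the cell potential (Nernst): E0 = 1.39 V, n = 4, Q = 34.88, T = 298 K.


E = E0 - (RT/nF) * ln(Q)
E = 1.39 - (8.314 * 298 / (4 * 96485)) * ln(34.88)
E = 1.3672 V

1.3672 V


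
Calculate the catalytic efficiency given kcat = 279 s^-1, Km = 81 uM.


Catalytic efficiency = kcat / Km
= 279 / 81
= 3.4444 uM^-1*s^-1

3.4444 uM^-1*s^-1


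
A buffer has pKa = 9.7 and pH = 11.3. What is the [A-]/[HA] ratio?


[A-]/[HA] = 10^(pH - pKa)
= 10^(11.3 - 9.7)
= 39.8107

39.8107


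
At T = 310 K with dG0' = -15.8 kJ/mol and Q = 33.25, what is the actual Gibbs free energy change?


dG = dG0' + RT * ln(Q) / 1000
dG = -15.8 + 8.314 * 310 * ln(33.25) / 1000
dG = -6.7689 kJ/mol

-6.7689 kJ/mol


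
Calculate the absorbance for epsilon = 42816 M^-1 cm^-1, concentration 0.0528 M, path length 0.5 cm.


A = epsilon * c * l
A = 42816 * 0.0528 * 0.5
A = 1130.3424

1130.3424


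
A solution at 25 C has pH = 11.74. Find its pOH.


pOH = 14 - pH
pOH = 14 - 11.74
pOH = 2.26

2.26


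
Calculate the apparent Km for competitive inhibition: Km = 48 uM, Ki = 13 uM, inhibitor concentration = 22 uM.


Km_app = Km * (1 + [I]/Ki)
Km_app = 48 * (1 + 22/13)
Km_app = 129.2308 uM

129.2308 uM


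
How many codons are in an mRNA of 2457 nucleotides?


codons = nucleotides / 3
codons = 2457 / 3 = 819

819


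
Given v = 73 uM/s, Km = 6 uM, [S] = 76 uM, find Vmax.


Vmax = v * (Km + [S]) / [S]
Vmax = 73 * (6 + 76) / 76
Vmax = 78.7632 uM/s

78.7632 uM/s


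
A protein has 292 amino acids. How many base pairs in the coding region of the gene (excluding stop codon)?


Each amino acid = 1 codon = 3 bp
bp = 292 * 3 = 876 bp

876 bp


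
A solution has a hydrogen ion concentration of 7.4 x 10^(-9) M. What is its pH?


pH = -log10([H+])
pH = -log10(7.4 x 10^(-9))
pH = 8.1308

8.1308


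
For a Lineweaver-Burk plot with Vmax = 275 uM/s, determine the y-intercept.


y-intercept = 1/Vmax
= 1/275
= 0.0036 s/uM

0.0036 s/uM


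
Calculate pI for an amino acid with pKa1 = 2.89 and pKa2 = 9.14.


pI = (pKa1 + pKa2) / 2
pI = (2.89 + 9.14) / 2
pI = 6.015

6.015


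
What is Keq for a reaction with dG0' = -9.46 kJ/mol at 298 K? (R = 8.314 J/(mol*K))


Keq = exp(-dG0 * 1000 / (R * T))
Keq = exp(-(-9.46) * 1000 / (8.314 * 298))
Keq = 45.5247

45.5247


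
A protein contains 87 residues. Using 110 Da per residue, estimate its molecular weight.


MW = n_residues * 110 Da
MW = 87 * 110
MW = 9570 Da

9570 Da


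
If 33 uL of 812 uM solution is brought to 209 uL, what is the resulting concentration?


C2 = C1 * V1 / V2
C2 = 812 * 33 / 209
C2 = 128.2105 uM

128.2105 uM


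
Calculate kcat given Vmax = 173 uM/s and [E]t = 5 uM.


kcat = Vmax / [E]t
kcat = 173 / 5
kcat = 34.6 s^-1

34.6 s^-1


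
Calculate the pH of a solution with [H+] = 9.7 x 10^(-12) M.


pH = -log10([H+])
pH = -log10(9.7 x 10^(-12))
pH = 11.0132

11.0132


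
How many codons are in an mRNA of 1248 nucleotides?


codons = nucleotides / 3
codons = 1248 / 3 = 416

416


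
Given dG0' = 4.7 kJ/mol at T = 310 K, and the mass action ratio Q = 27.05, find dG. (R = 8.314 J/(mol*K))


dG = dG0' + RT * ln(Q) / 1000
dG = 4.7 + 8.314 * 310 * ln(27.05) / 1000
dG = 13.1993 kJ/mol

13.1993 kJ/mol


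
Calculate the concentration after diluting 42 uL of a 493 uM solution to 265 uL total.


C2 = C1 * V1 / V2
C2 = 493 * 42 / 265
C2 = 78.1358 uM

78.1358 uM


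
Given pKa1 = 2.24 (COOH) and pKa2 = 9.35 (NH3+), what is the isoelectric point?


pI = (pKa1 + pKa2) / 2
pI = (2.24 + 9.35) / 2
pI = 5.795

5.795


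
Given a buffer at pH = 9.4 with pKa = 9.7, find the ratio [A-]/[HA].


[A-]/[HA] = 10^(pH - pKa)
= 10^(9.4 - 9.7)
= 0.5012

0.5012


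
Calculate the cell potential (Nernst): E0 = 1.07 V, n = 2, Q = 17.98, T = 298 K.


E = E0 - (RT/nF) * ln(Q)
E = 1.07 - (8.314 * 298 / (2 * 96485)) * ln(17.98)
E = 1.0329 V

1.0329 V


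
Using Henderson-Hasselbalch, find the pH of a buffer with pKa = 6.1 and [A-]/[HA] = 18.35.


pH = pKa + log10([A-]/[HA])
pH = 6.1 + log10(18.35)
pH = 7.3636

7.3636


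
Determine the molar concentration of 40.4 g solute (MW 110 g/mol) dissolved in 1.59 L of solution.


C = (mass / MW) / volume
C = (40.4 / 110) / 1.59
C = 0.231 M

0.231 M


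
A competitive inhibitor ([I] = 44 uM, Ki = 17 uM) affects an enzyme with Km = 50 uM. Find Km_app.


Km_app = Km * (1 + [I]/Ki)
Km_app = 50 * (1 + 44/17)
Km_app = 179.4118 uM

179.4118 uM


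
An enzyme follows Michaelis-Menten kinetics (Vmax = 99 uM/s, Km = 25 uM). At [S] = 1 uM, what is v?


v = Vmax * [S] / (Km + [S])
v = 99 * 1 / (25 + 1)
v = 3.8077 uM/s

3.8077 uM/s


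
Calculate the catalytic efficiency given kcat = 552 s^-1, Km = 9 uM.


Catalytic efficiency = kcat / Km
= 552 / 9
= 61.3333 uM^-1*s^-1

61.3333 uM^-1*s^-1


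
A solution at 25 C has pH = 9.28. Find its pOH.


pOH = 14 - pH
pOH = 14 - 9.28
pOH = 4.72

4.72


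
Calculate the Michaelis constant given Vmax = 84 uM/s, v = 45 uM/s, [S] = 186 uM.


Km = [S] * (Vmax - v) / v
Km = 186 * (84 - 45) / 45
Km = 161.2 uM

161.2 uM


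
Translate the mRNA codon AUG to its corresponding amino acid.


Standard genetic code lookup.
Codon AUG -> Met (start)

Met (start)


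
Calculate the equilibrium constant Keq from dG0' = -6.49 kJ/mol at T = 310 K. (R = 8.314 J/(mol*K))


Keq = exp(-dG0 * 1000 / (R * T))
Keq = exp(-(-6.49) * 1000 / (8.314 * 310))
Keq = 12.405

12.405


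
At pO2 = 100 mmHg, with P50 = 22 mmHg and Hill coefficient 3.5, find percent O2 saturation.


Y = pO2^n / (P50^n + pO2^n)
Y = 100^3.5 / (22^3.5 + 100^3.5)
Y = 99.5%

99.5%


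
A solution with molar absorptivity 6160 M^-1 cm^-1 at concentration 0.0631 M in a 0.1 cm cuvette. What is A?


A = epsilon * c * l
A = 6160 * 0.0631 * 0.1
A = 38.8696

38.8696


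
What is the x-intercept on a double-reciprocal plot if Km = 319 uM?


x-intercept = -1/Km
= -1/319
= -0.0031 1/uM

-0.0031 1/uM


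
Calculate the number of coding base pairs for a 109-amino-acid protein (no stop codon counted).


Each amino acid = 1 codon = 3 bp
bp = 109 * 3 = 327 bp

327 bp


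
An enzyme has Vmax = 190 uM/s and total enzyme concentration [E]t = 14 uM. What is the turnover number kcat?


kcat = Vmax / [E]t
kcat = 190 / 14
kcat = 13.5714 s^-1

13.5714 s^-1


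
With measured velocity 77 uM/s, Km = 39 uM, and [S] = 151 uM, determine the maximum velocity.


Vmax = v * (Km + [S]) / [S]
Vmax = 77 * (39 + 151) / 151
Vmax = 96.8874 uM/s

96.8874 uM/s


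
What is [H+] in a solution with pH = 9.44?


[H+] = 10^(-pH)
[H+] = 10^(-9.44)
[H+] = 3.631e-10 M

3.631e-10 M


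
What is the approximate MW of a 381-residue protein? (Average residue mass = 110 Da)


MW = n_residues * 110 Da
MW = 381 * 110
MW = 41910 Da

41910 Da


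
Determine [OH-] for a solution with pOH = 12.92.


[OH-] = 10^(-pOH)
[OH-] = 10^(-12.92)
[OH-] = 1.202e-13 M

1.202e-13 M


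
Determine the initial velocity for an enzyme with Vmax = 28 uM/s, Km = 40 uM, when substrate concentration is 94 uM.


v = Vmax * [S] / (Km + [S])
v = 28 * 94 / (40 + 94)
v = 19.6418 uM/s

19.6418 uM/s
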